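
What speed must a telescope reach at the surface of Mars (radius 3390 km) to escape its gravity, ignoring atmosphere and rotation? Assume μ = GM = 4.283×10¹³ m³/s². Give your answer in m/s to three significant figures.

v_esc ≈ 5030 m/s

r = R = 3.390×10⁶ m.
Escape speed v_esc = √(2μ/r) = √(2 × 4.283×10¹³ / 3.390×10⁶) = √(2.527×10⁷) = 5027 m/s.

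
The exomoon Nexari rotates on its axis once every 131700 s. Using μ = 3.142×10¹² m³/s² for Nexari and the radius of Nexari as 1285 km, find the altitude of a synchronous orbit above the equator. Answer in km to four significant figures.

A synchronous orbit has period T, so by Kepler's third law a = (μT²/4π²)^(1/3).
μT²/4π² = 3.142×10¹² × (1.317×10⁵)² / 39.48 = 1.380×10²¹ m³.
a = 1.113×10⁷ m = 11135 km.
Altitude h = a − R = 11135 − 1285 = 9849.5 km.

h_sync ≈ 9850 km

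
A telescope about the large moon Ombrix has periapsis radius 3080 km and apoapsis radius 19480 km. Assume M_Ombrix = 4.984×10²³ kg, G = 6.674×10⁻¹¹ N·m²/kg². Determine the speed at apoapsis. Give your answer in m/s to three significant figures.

μ = GM = 6.674×10⁻¹¹ × 4.984×10²³ = 3.326×10¹³ m³/s².
Semi-major axis a = (r_p + r_a)/2 = 11280 km = 1.128×10⁷ m.
Vis-viva: v² = μ(2/r − 1/a) = 3.326×10¹³ × (1.027×10⁻⁷ − 8.865×10⁻⁸) = 4.662×10⁵ m²/s².
v = 682.8 m/s.

v ≈ 683 m/s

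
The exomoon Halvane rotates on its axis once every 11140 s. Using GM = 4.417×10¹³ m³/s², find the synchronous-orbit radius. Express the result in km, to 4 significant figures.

r_sync ≈ 5178 km

A synchronous orbit has period T, so by Kepler's third law a = (μT²/4π²)^(1/3).
μT²/4π² = 4.417×10¹³ × (1.114×10⁴)² / 39.48 = 1.388×10²⁰ m³.
a = 5.178×10⁶ m = 5178.2 km.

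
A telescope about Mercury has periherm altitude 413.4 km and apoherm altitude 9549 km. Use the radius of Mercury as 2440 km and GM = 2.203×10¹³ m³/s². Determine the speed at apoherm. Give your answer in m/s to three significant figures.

v ≈ 841 m/s

r_p = 2440 + 413.4 = 2853.4 km = 2.8534×10⁶ m.
r_a = 2440 + 9549 = 11989 km = 1.1989×10⁷ m.
Semi-major axis a = (r_p + r_a)/2 = 7421.2 km = 7.421×10⁶ m.
Vis-viva: v² = μ(2/r − 1/a) = 2.203×10¹³ × (1.668×10⁻⁷ − 1.347×10⁻⁷) = 7.065×10⁵ m²/s².
v = 840.5 m/s.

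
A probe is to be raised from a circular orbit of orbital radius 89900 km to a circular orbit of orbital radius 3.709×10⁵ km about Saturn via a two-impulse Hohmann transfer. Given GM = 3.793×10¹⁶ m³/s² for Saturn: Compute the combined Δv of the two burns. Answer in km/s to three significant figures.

Δv_total ≈ 9.32 km/s

r₁ = 89900 km = 8.990×10⁷ m.
r₂ = 3.709×10⁵ km = 3.709×10⁸ m.
Transfer ellipse a_t = (r₁ + r₂)/2 = 2.304×10⁸ m.
At r₁: circular v_c1 = √(μ/r₁) = 20540 m/s; transfer-perikrone v_p = √[μ(2/r₁ − 1/a_t)] = 26060 m/s.
Δv₁ = v_p − v_c1 = 5521 m/s.
At r₂: circular v_c2 = √(μ/r₂) = 10110 m/s; transfer-apokrone v_a = √[μ(2/r₂ − 1/a_t)] = 6317 m/s.
Δv₂ = v_c2 − v_a = 3796 m/s.
Total Δv = Δv₁ + Δv₂ = 9317 m/s = 9.317 km/s.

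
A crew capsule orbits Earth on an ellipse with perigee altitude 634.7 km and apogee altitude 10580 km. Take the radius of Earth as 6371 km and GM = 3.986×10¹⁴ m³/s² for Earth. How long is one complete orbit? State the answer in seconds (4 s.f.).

T ≈ 13050 seconds

r_p = 6371 + 634.7 = 7005.7 km = 7.0057×10⁶ m.
r_a = 6371 + 10580 = 16951 km = 1.6951×10⁷ m.
Semi-major axis a = (r_p + r_a)/2 = (7005.7 + 16951)/2 = 11978 km = 1.198×10⁷ m.
By Kepler's third law T = 2π√(a³/μ) = 2π × 2.076×10³ = 1.305×10⁴ s.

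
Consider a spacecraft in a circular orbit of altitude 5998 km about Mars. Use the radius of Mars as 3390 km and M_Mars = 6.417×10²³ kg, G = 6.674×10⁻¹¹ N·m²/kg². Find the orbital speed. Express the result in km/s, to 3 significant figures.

v ≈ 2.14 km/s

μ = GM = 6.674×10⁻¹¹ × 6.417×10²³ = 4.283×10¹³ m³/s².
r = 3390 + 5998 = 9388.0 km = 9.3880×10⁶ m.
For a circular orbit v = √(μ/r) = √(4.283×10¹³ / 9.388×10⁶) = √(4.562×10⁶) = 2136 m/s.
That is 2.136 km/s.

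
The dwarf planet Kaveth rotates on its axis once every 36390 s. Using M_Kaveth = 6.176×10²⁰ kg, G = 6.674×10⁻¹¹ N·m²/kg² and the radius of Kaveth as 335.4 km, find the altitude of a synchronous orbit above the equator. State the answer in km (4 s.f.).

μ = GM = 6.674×10⁻¹¹ × 6.176×10²⁰ = 4.122×10¹⁰ m³/s².
A synchronous orbit has period T, so by Kepler's third law a = (μT²/4π²)^(1/3).
μT²/4π² = 4.122×10¹⁰ × (3.639×10⁴)² / 39.48 = 1.383×10¹⁸ m³.
a = 1.114×10⁶ m = 1114.0 km.
Altitude h = a − R = 1114.0 − 335.4 = 778.64 km.

h_sync ≈ 778.6 km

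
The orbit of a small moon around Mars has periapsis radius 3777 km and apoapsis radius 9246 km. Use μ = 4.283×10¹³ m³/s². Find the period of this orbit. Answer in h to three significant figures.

T ≈ 4.43 h

Semi-major axis a = (r_p + r_a)/2 = (3777.0 + 9246.0)/2 = 6511.5 km = 6.512×10⁶ m.
By Kepler's third law T = 2π√(a³/μ) = 2π × 2.539×10³ = 1.595×10⁴ s.
= 4.431 h.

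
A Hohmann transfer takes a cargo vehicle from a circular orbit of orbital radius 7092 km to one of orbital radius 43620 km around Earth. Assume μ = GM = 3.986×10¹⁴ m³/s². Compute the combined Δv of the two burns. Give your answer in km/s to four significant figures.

r₁ = 7092 km = 7.092×10⁶ m.
r₂ = 43620 km = 4.362×10⁷ m.
Transfer ellipse a_t = (r₁ + r₂)/2 = 2.536×10⁷ m.
At r₁: circular v_c1 = √(μ/r₁) = 7497 m/s; transfer-perigee v_p = √[μ(2/r₁ − 1/a_t)] = 9833 m/s.
Δv₁ = v_p − v_c1 = 2336 m/s.
At r₂: circular v_c2 = √(μ/r₂) = 3023 m/s; transfer-apogee v_a = √[μ(2/r₂ − 1/a_t)] = 1599 m/s.
Δv₂ = v_c2 − v_a = 1424 m/s.
Total Δv = Δv₁ + Δv₂ = 3760 m/s = 3.760 km/s.

Δv_total ≈ 3.760 km/s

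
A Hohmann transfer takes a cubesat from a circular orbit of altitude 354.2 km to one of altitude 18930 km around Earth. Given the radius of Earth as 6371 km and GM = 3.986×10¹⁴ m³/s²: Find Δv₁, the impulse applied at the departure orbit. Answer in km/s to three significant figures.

r₁ = 6371 + 354.2 = 6725.2 km = 6.7252×10⁶ m.
r₂ = 6371 + 18930 = 25301 km = 2.5301×10⁷ m.
Transfer ellipse a_t = (r₁ + r₂)/2 = 1.601×10⁷ m.
At r₁: circular v_c1 = √(μ/r₁) = 7699 m/s; transfer-perigee v_p = √[μ(2/r₁ − 1/a_t)] = 9677 m/s.
Δv₁ = v_p − v_c1 = 1978 m/s.
= 1.978 km/s.

Δv ≈ 1.98 km/s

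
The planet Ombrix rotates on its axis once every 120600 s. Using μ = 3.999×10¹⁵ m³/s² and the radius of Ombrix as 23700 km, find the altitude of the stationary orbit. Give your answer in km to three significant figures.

A synchronous orbit has period T, so by Kepler's third law a = (μT²/4π²)^(1/3).
μT²/4π² = 3.999×10¹⁵ × (1.206×10⁵)² / 39.48 = 1.473×10²⁴ m³.
a = 1.138×10⁸ m = 1.1379×10⁵ km.
Altitude h = a − R = 1.1379×10⁵ − 23700 = 90088 km.

h_sync ≈ 90100 km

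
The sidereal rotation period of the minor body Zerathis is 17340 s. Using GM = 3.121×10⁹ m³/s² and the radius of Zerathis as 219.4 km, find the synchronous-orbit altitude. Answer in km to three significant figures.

h_sync ≈ 68.1 km

A synchronous orbit has period T, so by Kepler's third law a = (μT²/4π²)^(1/3).
μT²/4π² = 3.121×10⁹ × (1.734×10⁴)² / 39.48 = 2.377×10¹⁶ m³.
a = 2.875×10⁵ m = 287.53 km.
Altitude h = a − R = 287.53 − 219.4 = 68.126 km.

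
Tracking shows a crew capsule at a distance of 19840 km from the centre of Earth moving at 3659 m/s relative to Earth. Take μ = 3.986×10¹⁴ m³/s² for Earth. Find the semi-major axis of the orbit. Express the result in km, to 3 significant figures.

a ≈ 14900 km

r = 1.984×10⁷ m.
Specific orbital energy ε = v²/2 − μ/r = (3659)²/2 − 3.986×10¹⁴/1.984×10⁷ = -1.340×10⁷ J/kg.
Since ε = −μ/(2a), a = −μ/(2ε) = 1.488×10⁷ m = 14877 km.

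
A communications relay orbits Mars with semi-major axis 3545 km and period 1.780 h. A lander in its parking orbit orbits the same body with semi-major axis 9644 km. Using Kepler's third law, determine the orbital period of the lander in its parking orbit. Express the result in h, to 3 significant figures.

T₂ ≈ 7.99 h

Kepler's third law: T² ∝ a³, so T₂ = T₁ (a₂/a₁)^(3/2).
a₂/a₁ = 2.720, (a₂/a₁)^(3/2) = 4.487.
T₂ = 1.780 × 4.487 = 7.987 h.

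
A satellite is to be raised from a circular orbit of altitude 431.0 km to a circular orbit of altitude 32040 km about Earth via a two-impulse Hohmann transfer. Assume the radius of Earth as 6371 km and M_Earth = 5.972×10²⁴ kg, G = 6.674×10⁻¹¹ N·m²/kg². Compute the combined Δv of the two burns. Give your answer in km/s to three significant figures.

Δv_total ≈ 3.78 km/s

μ = GM = 6.674×10⁻¹¹ × 5.972×10²⁴ = 3.986×10¹⁴ m³/s².
r₁ = 6371 + 431.0 = 6802.0 km = 6.8020×10⁶ m.
r₂ = 6371 + 32040 = 38411 km = 3.8411×10⁷ m.
Transfer ellipse a_t = (r₁ + r₂)/2 = 2.261×10⁷ m.
At r₁: circular v_c1 = √(μ/r₁) = 7655 m/s; transfer-perigee v_p = √[μ(2/r₁ − 1/a_t)] = 9978 m/s.
Δv₁ = v_p − v_c1 = 2323 m/s.
At r₂: circular v_c2 = √(μ/r₂) = 3221 m/s; transfer-apogee v_a = √[μ(2/r₂ − 1/a_t)] = 1767 m/s.
Δv₂ = v_c2 − v_a = 1454 m/s.
Total Δv = Δv₁ + Δv₂ = 3778 m/s = 3.778 km/s.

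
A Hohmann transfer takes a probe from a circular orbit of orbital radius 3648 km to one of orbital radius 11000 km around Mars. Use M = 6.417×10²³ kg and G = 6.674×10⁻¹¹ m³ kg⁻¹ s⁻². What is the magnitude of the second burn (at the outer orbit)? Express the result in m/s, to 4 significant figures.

μ = GM = 6.674×10⁻¹¹ × 6.417×10²³ = 4.283×10¹³ m³/s².
r₁ = 3648 km = 3.648×10⁶ m.
r₂ = 11000 km = 1.100×10⁷ m.
Transfer ellipse a_t = (r₁ + r₂)/2 = 7.324×10⁶ m.
At r₁: circular v_c1 = √(μ/r₁) = 3426 m/s; transfer-periapsis v_p = √[μ(2/r₁ − 1/a_t)] = 4199 m/s.
At r₂: circular v_c2 = √(μ/r₂) = 1973 m/s; transfer-apoapsis v_a = √[μ(2/r₂ − 1/a_t)] = 1393 m/s.
Δv₂ = v_c2 − v_a = 580.6 m/s.

Δv ≈ 580.6 m/s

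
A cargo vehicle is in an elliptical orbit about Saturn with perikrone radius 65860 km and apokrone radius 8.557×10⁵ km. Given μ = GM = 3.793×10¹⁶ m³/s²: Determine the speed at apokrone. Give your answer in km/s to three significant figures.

v ≈ 2.52 km/s

Semi-major axis a = (r_p + r_a)/2 = 4.6078×10⁵ km = 4.608×10⁸ m.
Vis-viva: v² = μ(2/r − 1/a) = 3.793×10¹⁶ × (2.337×10⁻⁹ − 2.170×10⁻⁹) = 6.336×10⁶ m²/s².
v = 2517 m/s = 2.517 km/s.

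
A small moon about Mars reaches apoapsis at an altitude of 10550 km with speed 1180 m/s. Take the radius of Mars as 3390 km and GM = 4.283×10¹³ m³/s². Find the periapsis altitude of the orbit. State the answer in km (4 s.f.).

periapsis altitude ≈ 694.2 km

r_a = 3390 + 10550 = 13940 km = 1.394×10⁷ m.
Specific energy ε = v²/2 − μ/r = -2.376×10⁶ J/kg, so a = −μ/(2ε) = 9.012×10⁶ m.
The apsides satisfy r_p + r_a = 2a, so the periapsis radius is 2a − r_a = 4.084×10⁶ m = 4084.2 km.
Periapsis altitude = 4084.2 − 3390 = 694.17 km.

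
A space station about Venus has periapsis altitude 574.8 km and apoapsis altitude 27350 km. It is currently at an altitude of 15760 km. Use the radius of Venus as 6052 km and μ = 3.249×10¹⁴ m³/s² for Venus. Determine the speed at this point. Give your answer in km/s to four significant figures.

r_p = 6052 + 574.8 = 6626.8 km = 6.6268×10⁶ m.
r_a = 6052 + 27350 = 33402 km = 3.3402×10⁷ m.
r = 6052 + 15760 = 21812 km = 2.181×10⁷ m.
Semi-major axis a = (r_p + r_a)/2 = 20014 km = 2.001×10⁷ m.
Vis-viva: v² = μ(2/r − 1/a) = 3.249×10¹⁴ × (9.169×10⁻⁸ − 4.996×10⁻⁸) = 1.356×10⁷ m²/s².
v = 3682 m/s = 3.682 km/s.

v ≈ 3.682 km/s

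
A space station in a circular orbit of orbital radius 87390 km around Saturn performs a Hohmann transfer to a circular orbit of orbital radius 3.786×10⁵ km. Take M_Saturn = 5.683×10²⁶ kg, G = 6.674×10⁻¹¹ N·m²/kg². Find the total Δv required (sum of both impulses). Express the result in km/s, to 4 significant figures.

Δv_total ≈ 9.603 km/s

μ = GM = 6.674×10⁻¹¹ × 5.683×10²⁶ = 3.793×10¹⁶ m³/s².
r₁ = 87390 km = 8.739×10⁷ m.
r₂ = 3.786×10⁵ km = 3.786×10⁸ m.
Transfer ellipse a_t = (r₁ + r₂)/2 = 2.330×10⁸ m.
At r₁: circular v_c1 = √(μ/r₁) = 20830 m/s; transfer-perikrone v_p = √[μ(2/r₁ − 1/a_t)] = 26560 m/s.
Δv₁ = v_p − v_c1 = 5723 m/s.
At r₂: circular v_c2 = √(μ/r₂) = 10010 m/s; transfer-apokrone v_a = √[μ(2/r₂ − 1/a_t)] = 6130 m/s.
Δv₂ = v_c2 − v_a = 3879 m/s.
Total Δv = Δv₁ + Δv₂ = 9603 m/s = 9.603 km/s.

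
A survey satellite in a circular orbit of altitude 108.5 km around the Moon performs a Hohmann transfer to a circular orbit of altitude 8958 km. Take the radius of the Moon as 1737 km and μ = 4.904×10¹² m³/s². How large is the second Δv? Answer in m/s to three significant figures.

r₁ = 1737 + 108.5 = 1845.5 km = 1.8455×10⁶ m.
r₂ = 1737 + 8958 = 10695 km = 1.0695×10⁷ m.
Transfer ellipse a_t = (r₁ + r₂)/2 = 6.270×10⁶ m.
At r₁: circular v_c1 = √(μ/r₁) = 1630 m/s; transfer-perilune v_p = √[μ(2/r₁ − 1/a_t)] = 2129 m/s.
At r₂: circular v_c2 = √(μ/r₂) = 677.1 m/s; transfer-apolune v_a = √[μ(2/r₂ − 1/a_t)] = 367.4 m/s.
Δv₂ = v_c2 − v_a = 309.8 m/s.

Δv ≈ 310 m/s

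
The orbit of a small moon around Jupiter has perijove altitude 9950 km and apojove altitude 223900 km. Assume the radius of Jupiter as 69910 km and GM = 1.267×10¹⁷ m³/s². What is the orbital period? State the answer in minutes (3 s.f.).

r_p = 69910 + 9950 = 79860 km = 7.9860×10⁷ m.
r_a = 69910 + 223900 = 293810 km = 2.9381×10⁸ m.
Semi-major axis a = (r_p + r_a)/2 = (79860 + 2.9381×10⁵)/2 = 1.8684×10⁵ km = 1.868×10⁸ m.
By Kepler's third law T = 2π√(a³/μ) = 2π × 7.175×10³ = 4.508×10⁴ s.
= 751.3 minutes.

T ≈ 751 minutes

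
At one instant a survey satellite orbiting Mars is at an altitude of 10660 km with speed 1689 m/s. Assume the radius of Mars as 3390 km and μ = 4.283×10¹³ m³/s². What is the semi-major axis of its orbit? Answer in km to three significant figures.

a ≈ 13200 km

r = 3390 + 10660 = 14050 km = 1.405×10⁷ m.
Vis-viva rearranged: 1/a = 2/r − v²/μ = 1.423×10⁻⁷ − 6.661×10⁻⁸ = 7.574×10⁻⁸ m⁻¹.
a = 1.320×10⁷ m = 13203 km.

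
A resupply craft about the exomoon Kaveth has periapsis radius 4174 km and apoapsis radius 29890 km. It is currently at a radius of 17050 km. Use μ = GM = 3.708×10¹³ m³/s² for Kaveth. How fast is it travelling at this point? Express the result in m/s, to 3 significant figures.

v ≈ 1470 m/s

Semi-major axis a = (r_p + r_a)/2 = 17032 km = 1.703×10⁷ m.
Vis-viva: v² = μ(2/r − 1/a) = 3.708×10¹³ × (1.173×10⁻⁷ − 5.871×10⁻⁸) = 2.172×10⁶ m²/s².
v = 1474 m/s.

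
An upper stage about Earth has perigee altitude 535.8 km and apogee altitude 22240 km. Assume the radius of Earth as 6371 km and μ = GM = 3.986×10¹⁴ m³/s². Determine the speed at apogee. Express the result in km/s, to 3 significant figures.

r_p = 6371 + 535.8 = 6906.8 km = 6.9068×10⁶ m.
r_a = 6371 + 22240 = 28611 km = 2.8611×10⁷ m.
Semi-major axis a = (r_p + r_a)/2 = 17759 km = 1.776×10⁷ m.
Vis-viva: v² = μ(2/r − 1/a) = 3.986×10¹⁴ × (6.990×10⁻⁸ − 5.631×10⁻⁸) = 5.418×10⁶ m²/s².
v = 2328 m/s = 2.328 km/s.

v ≈ 2.33 km/s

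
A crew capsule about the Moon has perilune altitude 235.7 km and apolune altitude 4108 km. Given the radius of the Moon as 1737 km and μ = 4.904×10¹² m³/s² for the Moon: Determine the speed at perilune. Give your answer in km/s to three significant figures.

v ≈ 1.93 km/s

r_p = 1737 + 235.7 = 1972.7 km = 1.9727×10⁶ m.
r_a = 1737 + 4108 = 5845.0 km = 5.8450×10⁶ m.
Semi-major axis a = (r_p + r_a)/2 = 3908.8 km = 3.909×10⁶ m.
Vis-viva: v² = μ(2/r − 1/a) = 4.904×10¹² × (1.014×10⁻⁶ − 2.558×10⁻⁷) = 3.717×10⁶ m²/s².
v = 1928 m/s = 1.928 km/s.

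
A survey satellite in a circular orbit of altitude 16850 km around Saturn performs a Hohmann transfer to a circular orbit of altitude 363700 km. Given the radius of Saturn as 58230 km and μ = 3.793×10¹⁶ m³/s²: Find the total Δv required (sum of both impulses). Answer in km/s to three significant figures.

Δv_total ≈ 11.1 km/s

r₁ = 58230 + 16850 = 75080 km = 7.5080×10⁷ m.
r₂ = 58230 + 363700 = 421930 km = 4.2193×10⁸ m.
Transfer ellipse a_t = (r₁ + r₂)/2 = 2.485×10⁸ m.
At r₁: circular v_c1 = √(μ/r₁) = 22480 m/s; transfer-perikrone v_p = √[μ(2/r₁ − 1/a_t)] = 29290 m/s.
Δv₁ = v_p − v_c1 = 6811 m/s.
At r₂: circular v_c2 = √(μ/r₂) = 9481 m/s; transfer-apokrone v_a = √[μ(2/r₂ − 1/a_t)] = 5212 m/s.
Δv₂ = v_c2 − v_a = 4270 m/s.
Total Δv = Δv₁ + Δv₂ = 11080 m/s = 11.08 km/s.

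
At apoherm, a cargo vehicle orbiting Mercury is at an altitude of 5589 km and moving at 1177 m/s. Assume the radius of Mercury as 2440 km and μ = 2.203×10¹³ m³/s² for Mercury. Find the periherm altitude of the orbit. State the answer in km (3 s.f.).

periherm altitude ≈ 271 km

r_a = 2440 + 5589 = 8029.0 km = 8.029×10⁶ m.
Specific energy ε = v²/2 − μ/r = -2.051×10⁶ J/kg, so a = −μ/(2ε) = 5.370×10⁶ m.
The apsides satisfy r_p + r_a = 2a, so the periherm radius is 2a − r_a = 2.711×10⁶ m = 2711.4 km.
Periherm altitude = 2711.4 − 2440 = 271.37 km.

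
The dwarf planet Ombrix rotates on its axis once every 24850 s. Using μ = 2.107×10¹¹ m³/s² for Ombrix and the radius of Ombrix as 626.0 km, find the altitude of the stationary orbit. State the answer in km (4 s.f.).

h_sync ≈ 862.2 km

A synchronous orbit has period T, so by Kepler's third law a = (μT²/4π²)^(1/3).
μT²/4π² = 2.107×10¹¹ × (2.485×10⁴)² / 39.48 = 3.296×10¹⁸ m³.
a = 1.488×10⁶ m = 1488.2 km.
Altitude h = a − R = 1488.2 − 626.0 = 862.17 km.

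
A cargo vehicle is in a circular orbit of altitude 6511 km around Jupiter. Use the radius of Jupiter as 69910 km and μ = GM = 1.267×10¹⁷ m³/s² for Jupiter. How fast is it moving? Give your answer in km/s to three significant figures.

r = 69910 + 6511 = 76421 km = 7.6421×10⁷ m.
For a circular orbit v = √(μ/r) = √(1.267×10¹⁷ / 7.642×10⁷) = √(1.658×10⁹) = 40720 m/s.
That is 40.72 km/s.

v ≈ 40.7 km/s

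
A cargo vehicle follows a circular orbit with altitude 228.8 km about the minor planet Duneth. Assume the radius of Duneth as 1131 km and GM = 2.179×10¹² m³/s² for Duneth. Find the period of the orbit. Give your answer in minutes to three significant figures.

T ≈ 112 minutes

r = 1131 + 228.8 = 1359.8 km = 1.3598×10⁶ m.
Kepler's third law: T = 2π√(r³/μ) = 2π√((1.360×10⁶)³ / 2.179×10¹²).
r³/μ = 1.154×10⁶ s², so T = 2π × 1.074×10³ = 6.749×10³ s.
Converting: 6.749×10³ s ÷ 60.00 = 112.5 minutes.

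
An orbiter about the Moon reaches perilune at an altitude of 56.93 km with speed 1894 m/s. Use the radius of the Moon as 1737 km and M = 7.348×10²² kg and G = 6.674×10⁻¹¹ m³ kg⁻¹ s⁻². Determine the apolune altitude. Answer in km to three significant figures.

apolune altitude ≈ 1690 km

μ = GM = 6.674×10⁻¹¹ × 7.348×10²² = 4.904×10¹² m³/s².
r_p = 1737 + 56.93 = 1793.9 km = 1.794×10⁶ m.
Specific energy ε = v²/2 − μ/r = -9.401×10⁵ J/kg, so a = −μ/(2ε) = 2.608×10⁶ m.
The apsides satisfy r_p + r_a = 2a, so the apolune radius is 2a − r_p = 3.423×10⁶ m = 3422.7 km.
Apolune altitude = 3422.7 − 1737 = 1685.7 km.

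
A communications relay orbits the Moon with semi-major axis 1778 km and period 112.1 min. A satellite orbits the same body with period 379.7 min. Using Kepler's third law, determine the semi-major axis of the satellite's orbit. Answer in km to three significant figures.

Kepler's third law: a³ ∝ T², so a₂ = a₁ (T₂/T₁)^(2/3).
T₂/T₁ = 3.387, (T₂/T₁)^(2/3) = 2.255.
a₂ = 1778 × 2.255 = 4010 km.

a₂ ≈ 4010 km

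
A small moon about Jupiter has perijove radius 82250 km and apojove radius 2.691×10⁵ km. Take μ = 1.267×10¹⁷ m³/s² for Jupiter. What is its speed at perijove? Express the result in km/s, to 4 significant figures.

v ≈ 48.58 km/s

Semi-major axis a = (r_p + r_a)/2 = 1.7568×10⁵ km = 1.757×10⁸ m.
Vis-viva: v² = μ(2/r − 1/a) = 1.267×10¹⁷ × (2.432×10⁻⁸ − 5.692×10⁻⁹) = 2.360×10⁹ m²/s².
v = 48580 m/s = 48.58 km/s.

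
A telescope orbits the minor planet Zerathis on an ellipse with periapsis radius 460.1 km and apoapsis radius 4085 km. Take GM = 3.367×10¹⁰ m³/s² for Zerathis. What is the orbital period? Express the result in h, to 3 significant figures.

Semi-major axis a = (r_p + r_a)/2 = (460.10 + 4085.0)/2 = 2272.6 km = 2.273×10⁶ m.
By Kepler's third law T = 2π√(a³/μ) = 2π × 1.867×10⁴ = 1.173×10⁵ s.
= 32.59 h.

T ≈ 32.6 h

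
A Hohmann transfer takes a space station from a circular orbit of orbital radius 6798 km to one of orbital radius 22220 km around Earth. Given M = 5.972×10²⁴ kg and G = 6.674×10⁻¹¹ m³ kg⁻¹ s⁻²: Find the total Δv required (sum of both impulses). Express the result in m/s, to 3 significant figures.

Δv_total ≈ 3150 m/s

μ = GM = 6.674×10⁻¹¹ × 5.972×10²⁴ = 3.986×10¹⁴ m³/s².
r₁ = 6798 km = 6.798×10⁶ m.
r₂ = 22220 km = 2.222×10⁷ m.
Transfer ellipse a_t = (r₁ + r₂)/2 = 1.451×10⁷ m.
At r₁: circular v_c1 = √(μ/r₁) = 7657 m/s; transfer-perigee v_p = √[μ(2/r₁ − 1/a_t)] = 9476 m/s.
Δv₁ = v_p − v_c1 = 1819 m/s.
At r₂: circular v_c2 = √(μ/r₂) = 4235 m/s; transfer-apogee v_a = √[μ(2/r₂ − 1/a_t)] = 2899 m/s.
Δv₂ = v_c2 − v_a = 1336 m/s.
Total Δv = Δv₁ + Δv₂ = 3155 m/s.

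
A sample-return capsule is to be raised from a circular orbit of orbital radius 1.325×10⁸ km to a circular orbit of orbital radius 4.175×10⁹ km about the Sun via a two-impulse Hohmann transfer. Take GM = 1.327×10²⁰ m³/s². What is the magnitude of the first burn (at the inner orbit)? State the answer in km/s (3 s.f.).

Δv ≈ 12.4 km/s

r₁ = 1.325×10⁸ km = 1.325×10¹¹ m.
r₂ = 4.175×10⁹ km = 4.175×10¹² m.
Transfer ellipse a_t = (r₁ + r₂)/2 = 2.154×10¹² m.
At r₁: circular v_c1 = √(μ/r₁) = 31650 m/s; transfer-perihelion v_p = √[μ(2/r₁ − 1/a_t)] = 44060 m/s.
Δv₁ = v_p − v_c1 = 12410 m/s.
= 12.41 km/s.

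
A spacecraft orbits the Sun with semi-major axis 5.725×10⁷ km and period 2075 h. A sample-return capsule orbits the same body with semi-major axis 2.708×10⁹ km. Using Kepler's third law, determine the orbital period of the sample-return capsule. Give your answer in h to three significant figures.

Kepler's third law: T² ∝ a³, so T₂ = T₁ (a₂/a₁)^(3/2).
a₂/a₁ = 47.30, (a₂/a₁)^(3/2) = 325.3.
T₂ = 2075 × 325.3 = 6.750×10⁵ h.

T₂ ≈ 6.75×10⁵ h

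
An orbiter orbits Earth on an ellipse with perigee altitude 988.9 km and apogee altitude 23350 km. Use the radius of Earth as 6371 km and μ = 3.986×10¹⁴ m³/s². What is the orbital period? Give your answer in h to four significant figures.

r_p = 6371 + 988.9 = 7359.9 km = 7.3599×10⁶ m.
r_a = 6371 + 23350 = 29721 km = 2.9721×10⁷ m.
Semi-major axis a = (r_p + r_a)/2 = (7359.9 + 29721)/2 = 18540 km = 1.854×10⁷ m.
By Kepler's third law T = 2π√(a³/μ) = 2π × 3.999×10³ = 2.512×10⁴ s.
= 6.979 h.

T ≈ 6.979 h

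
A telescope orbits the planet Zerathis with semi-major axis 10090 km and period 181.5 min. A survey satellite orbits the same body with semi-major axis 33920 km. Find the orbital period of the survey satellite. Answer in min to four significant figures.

T₂ ≈ 1119 min

Kepler's third law: T² ∝ a³, so T₂ = T₁ (a₂/a₁)^(3/2).
a₂/a₁ = 3.362, (a₂/a₁)^(3/2) = 6.164.
T₂ = 181.5 × 6.164 = 1119 min.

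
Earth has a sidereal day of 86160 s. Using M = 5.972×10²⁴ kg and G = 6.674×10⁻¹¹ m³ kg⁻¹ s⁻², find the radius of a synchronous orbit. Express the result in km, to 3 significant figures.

μ = GM = 6.674×10⁻¹¹ × 5.972×10²⁴ = 3.986×10¹⁴ m³/s².
A synchronous orbit has period T, so by Kepler's third law a = (μT²/4π²)^(1/3).
μT²/4π² = 3.986×10¹⁴ × (8.616×10⁴)² / 39.48 = 7.495×10²² m³.
a = 4.216×10⁷ m = 42162 km.

r_sync ≈ 42200 km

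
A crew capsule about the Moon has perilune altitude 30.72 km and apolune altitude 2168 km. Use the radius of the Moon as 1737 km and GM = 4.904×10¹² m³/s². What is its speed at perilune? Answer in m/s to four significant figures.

r_p = 1737 + 30.72 = 1767.7 km = 1.7677×10⁶ m.
r_a = 1737 + 2168 = 3905.0 km = 3.9050×10⁶ m.
Semi-major axis a = (r_p + r_a)/2 = 2836.4 km = 2.836×10⁶ m.
Vis-viva: v² = μ(2/r − 1/a) = 4.904×10¹² × (1.131×10⁻⁶ − 3.526×10⁻⁷) = 3.819×10⁶ m²/s².
v = 1954 m/s.

v ≈ 1954 m/s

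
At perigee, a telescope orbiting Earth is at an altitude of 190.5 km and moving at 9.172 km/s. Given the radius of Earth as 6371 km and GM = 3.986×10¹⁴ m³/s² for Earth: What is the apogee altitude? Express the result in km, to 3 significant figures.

r_p = 6371 + 190.5 = 6561.5 km = 6.562×10⁶ m.
Specific energy ε = v²/2 − μ/r = -1.869×10⁷ J/kg, so a = −μ/(2ε) = 1.067×10⁷ m.
The apsides satisfy r_p + r_a = 2a, so the apogee radius is 2a − r_p = 1.477×10⁷ m = 14771 km.
Apogee altitude = 14771 − 6371 = 8399.5 km.

apogee altitude ≈ 8400 km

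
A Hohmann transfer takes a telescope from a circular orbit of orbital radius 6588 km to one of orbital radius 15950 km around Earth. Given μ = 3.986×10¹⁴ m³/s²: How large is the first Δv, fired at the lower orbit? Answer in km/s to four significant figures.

r₁ = 6588 km = 6.588×10⁶ m.
r₂ = 15950 km = 1.595×10⁷ m.
Transfer ellipse a_t = (r₁ + r₂)/2 = 1.127×10⁷ m.
At r₁: circular v_c1 = √(μ/r₁) = 7778 m/s; transfer-perigee v_p = √[μ(2/r₁ − 1/a_t)] = 9254 m/s.
Δv₁ = v_p − v_c1 = 1476 m/s.
= 1.476 km/s.

Δv ≈ 1.476 km/s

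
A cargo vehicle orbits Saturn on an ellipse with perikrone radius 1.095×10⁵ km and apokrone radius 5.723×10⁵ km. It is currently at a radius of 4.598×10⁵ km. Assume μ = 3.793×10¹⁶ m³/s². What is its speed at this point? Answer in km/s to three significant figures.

Semi-major axis a = (r_p + r_a)/2 = 3.4090×10⁵ km = 3.409×10⁸ m.
Vis-viva: v² = μ(2/r − 1/a) = 3.793×10¹⁶ × (4.350×10⁻⁹ − 2.933×10⁻⁹) = 5.372×10⁷ m²/s².
v = 7329 m/s = 7.329 km/s.

v ≈ 7.33 km/s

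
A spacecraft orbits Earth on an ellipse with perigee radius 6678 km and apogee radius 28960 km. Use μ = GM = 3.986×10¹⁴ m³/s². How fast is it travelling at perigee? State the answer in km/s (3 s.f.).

v ≈ 9.85 km/s

Semi-major axis a = (r_p + r_a)/2 = 17819 km = 1.782×10⁷ m.
Vis-viva: v² = μ(2/r − 1/a) = 3.986×10¹⁴ × (2.995×10⁻⁷ − 5.612×10⁻⁸) = 9.701×10⁷ m²/s².
v = 9849 m/s = 9.849 km/s.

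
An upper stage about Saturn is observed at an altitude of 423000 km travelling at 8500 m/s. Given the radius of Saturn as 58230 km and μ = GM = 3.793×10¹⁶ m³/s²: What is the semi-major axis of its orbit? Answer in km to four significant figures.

r = 58230 + 423000 = 4.8123×10⁵ km = 4.812×10⁸ m.
Specific orbital energy ε = v²/2 − μ/r = (8500)²/2 − 3.793×10¹⁶/4.812×10⁸ = -4.269×10⁷ J/kg.
Since ε = −μ/(2a), a = −μ/(2ε) = 4.442×10⁸ m = 4.4421×10⁵ km.

a ≈ 4.442×10⁵ km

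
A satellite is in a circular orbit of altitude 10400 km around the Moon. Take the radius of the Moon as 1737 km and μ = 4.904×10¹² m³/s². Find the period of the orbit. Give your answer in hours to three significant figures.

r = 1737 + 10400 = 12137 km = 1.2137×10⁷ m.
Kepler's third law: T = 2π√(r³/μ) = 2π√((1.214×10⁷)³ / 4.904×10¹²).
r³/μ = 3.646×10⁸ s², so T = 2π × 1.909×10⁴ = 1.200×10⁵ s.
Converting: 1.200×10⁵ s ÷ 3600 = 33.32 hours.

T ≈ 33.3 hours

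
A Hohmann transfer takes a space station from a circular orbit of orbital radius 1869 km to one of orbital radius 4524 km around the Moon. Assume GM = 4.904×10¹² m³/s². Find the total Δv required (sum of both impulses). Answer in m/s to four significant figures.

Δv_total ≈ 552.2 m/s

r₁ = 1869 km = 1.869×10⁶ m.
r₂ = 4524 km = 4.524×10⁶ m.
Transfer ellipse a_t = (r₁ + r₂)/2 = 3.196×10⁶ m.
At r₁: circular v_c1 = √(μ/r₁) = 1620 m/s; transfer-perilune v_p = √[μ(2/r₁ − 1/a_t)] = 1927 m/s.
Δv₁ = v_p − v_c1 = 307.2 m/s.
At r₂: circular v_c2 = √(μ/r₂) = 1041 m/s; transfer-apolune v_a = √[μ(2/r₂ − 1/a_t)] = 796.1 m/s.
Δv₂ = v_c2 − v_a = 245.0 m/s.
Total Δv = Δv₁ + Δv₂ = 552.2 m/s.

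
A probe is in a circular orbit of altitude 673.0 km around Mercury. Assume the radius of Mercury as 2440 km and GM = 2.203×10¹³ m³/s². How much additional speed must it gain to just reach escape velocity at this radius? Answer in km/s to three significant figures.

Δv ≈ 1.10 km/s

r = 2440 + 673.0 = 3113.0 km = 3.1130×10⁶ m.
Circular speed v_c = √(μ/r) = 2660 m/s.
Escape speed v_esc = √(2μ/r) = √2 × v_c = 3762 m/s.
Δv = v_esc − v_c = 1102 m/s = 1.102 km/s.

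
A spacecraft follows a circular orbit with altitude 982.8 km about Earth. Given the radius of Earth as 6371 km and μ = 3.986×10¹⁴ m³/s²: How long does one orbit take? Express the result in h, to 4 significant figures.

r = 6371 + 982.8 = 7353.8 km = 7.3538×10⁶ m.
Kepler's third law: T = 2π√(r³/μ) = 2π√((7.354×10⁶)³ / 3.986×10¹⁴).
r³/μ = 9.977×10⁵ s², so T = 2π × 9.988×10² = 6.276×10³ s.
Converting: 6.276×10³ s ÷ 3600 = 1.743 h.

T ≈ 1.743 h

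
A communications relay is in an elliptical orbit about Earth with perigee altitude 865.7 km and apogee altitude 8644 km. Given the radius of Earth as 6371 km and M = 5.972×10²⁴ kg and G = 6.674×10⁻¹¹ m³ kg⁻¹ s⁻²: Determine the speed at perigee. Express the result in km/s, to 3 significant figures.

v ≈ 8.62 km/s

μ = GM = 6.674×10⁻¹¹ × 5.972×10²⁴ = 3.986×10¹⁴ m³/s².
r_p = 6371 + 865.7 = 7236.7 km = 7.2367×10⁶ m.
r_a = 6371 + 8644 = 15015 km = 1.5015×10⁷ m.
Semi-major axis a = (r_p + r_a)/2 = 11126 km = 1.113×10⁷ m.
Vis-viva: v² = μ(2/r − 1/a) = 3.986×10¹⁴ × (2.764×10⁻⁷ − 8.988×10⁻⁸) = 7.433×10⁷ m²/s².
v = 8621 m/s = 8.621 km/s.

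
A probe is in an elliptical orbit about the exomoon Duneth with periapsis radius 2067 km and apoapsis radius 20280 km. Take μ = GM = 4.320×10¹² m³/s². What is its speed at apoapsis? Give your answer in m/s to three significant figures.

v ≈ 199 m/s

Semi-major axis a = (r_p + r_a)/2 = 11174 km = 1.117×10⁷ m.
Vis-viva: v² = μ(2/r − 1/a) = 4.320×10¹² × (9.862×10⁻⁸ − 8.950×10⁻⁸) = 3.941×10⁴ m²/s².
v = 198.5 m/s.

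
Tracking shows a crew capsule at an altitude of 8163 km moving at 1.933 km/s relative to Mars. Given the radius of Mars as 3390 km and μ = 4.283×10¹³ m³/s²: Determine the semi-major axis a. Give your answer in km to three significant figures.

a ≈ 11600 km

r = 3390 + 8163 = 11553 km = 1.155×10⁷ m.
Vis-viva rearranged: 1/a = 2/r − v²/μ = 1.731×10⁻⁷ − 8.724×10⁻⁸ = 8.588×10⁻⁸ m⁻¹.
a = 1.164×10⁷ m = 11645 km.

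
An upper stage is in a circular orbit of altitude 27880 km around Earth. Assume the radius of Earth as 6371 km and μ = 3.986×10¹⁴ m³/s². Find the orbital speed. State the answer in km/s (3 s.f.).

v ≈ 3.41 km/s

r = 6371 + 27880 = 34251 km = 3.4251×10⁷ m.
For a circular orbit v = √(μ/r) = √(3.986×10¹⁴ / 3.425×10⁷) = √(1.164×10⁷) = 3411 m/s.
That is 3.411 km/s.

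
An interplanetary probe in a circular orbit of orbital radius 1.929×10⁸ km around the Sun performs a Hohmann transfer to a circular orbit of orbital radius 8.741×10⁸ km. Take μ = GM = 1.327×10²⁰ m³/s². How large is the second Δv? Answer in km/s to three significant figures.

r₁ = 1.929×10⁸ km = 1.929×10¹¹ m.
r₂ = 8.741×10⁸ km = 8.741×10¹¹ m.
Transfer ellipse a_t = (r₁ + r₂)/2 = 5.335×10¹¹ m.
At r₁: circular v_c1 = √(μ/r₁) = 26230 m/s; transfer-perihelion v_p = √[μ(2/r₁ − 1/a_t)] = 33570 m/s.
At r₂: circular v_c2 = √(μ/r₂) = 12320 m/s; transfer-aphelion v_a = √[μ(2/r₂ − 1/a_t)] = 7409 m/s.
Δv₂ = v_c2 − v_a = 4912 m/s.
= 4.912 km/s.

Δv ≈ 4.91 km/s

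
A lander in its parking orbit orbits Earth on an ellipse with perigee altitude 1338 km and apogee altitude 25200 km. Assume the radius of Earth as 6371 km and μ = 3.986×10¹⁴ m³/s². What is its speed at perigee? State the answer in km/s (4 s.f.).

r_p = 6371 + 1338 = 7709.0 km = 7.7090×10⁶ m.
r_a = 6371 + 25200 = 31571 km = 3.1571×10⁷ m.
Semi-major axis a = (r_p + r_a)/2 = 19640 km = 1.964×10⁷ m.
Vis-viva: v² = μ(2/r − 1/a) = 3.986×10¹⁴ × (2.594×10⁻⁷ − 5.092×10⁻⁸) = 8.312×10⁷ m²/s².
v = 9117 m/s = 9.117 km/s.

v ≈ 9.117 km/s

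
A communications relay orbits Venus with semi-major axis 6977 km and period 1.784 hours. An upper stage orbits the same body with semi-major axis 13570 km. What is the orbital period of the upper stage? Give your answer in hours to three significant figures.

Kepler's third law: T² ∝ a³, so T₂ = T₁ (a₂/a₁)^(3/2).
a₂/a₁ = 1.945, (a₂/a₁)^(3/2) = 2.712.
T₂ = 1.784 × 2.712 = 4.839 hours.

T₂ ≈ 4.84 hours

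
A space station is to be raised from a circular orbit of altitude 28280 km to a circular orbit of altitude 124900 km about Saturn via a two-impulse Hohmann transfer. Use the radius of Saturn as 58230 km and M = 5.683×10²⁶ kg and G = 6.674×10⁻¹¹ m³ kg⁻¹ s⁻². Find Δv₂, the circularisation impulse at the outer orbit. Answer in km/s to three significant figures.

Δv ≈ 2.86 km/s

μ = GM = 6.674×10⁻¹¹ × 5.683×10²⁶ = 3.793×10¹⁶ m³/s².
r₁ = 58230 + 28280 = 86510 km = 8.6510×10⁷ m.
r₂ = 58230 + 124900 = 183130 km = 1.8313×10⁸ m.
Transfer ellipse a_t = (r₁ + r₂)/2 = 1.348×10⁸ m.
At r₁: circular v_c1 = √(μ/r₁) = 20940 m/s; transfer-perikrone v_p = √[μ(2/r₁ − 1/a_t)] = 24400 m/s.
At r₂: circular v_c2 = √(μ/r₂) = 14390 m/s; transfer-apokrone v_a = √[μ(2/r₂ − 1/a_t)] = 11530 m/s.
Δv₂ = v_c2 − v_a = 2863 m/s.
= 2.863 km/s.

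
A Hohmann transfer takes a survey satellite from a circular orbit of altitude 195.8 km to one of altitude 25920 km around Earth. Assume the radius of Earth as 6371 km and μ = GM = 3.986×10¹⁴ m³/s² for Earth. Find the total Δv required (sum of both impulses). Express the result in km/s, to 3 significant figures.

Δv_total ≈ 3.72 km/s

r₁ = 6371 + 195.8 = 6566.8 km = 6.5668×10⁶ m.
r₂ = 6371 + 25920 = 32291 km = 3.2291×10⁷ m.
Transfer ellipse a_t = (r₁ + r₂)/2 = 1.943×10⁷ m.
At r₁: circular v_c1 = √(μ/r₁) = 7791 m/s; transfer-perigee v_p = √[μ(2/r₁ − 1/a_t)] = 10040 m/s.
Δv₁ = v_p − v_c1 = 2253 m/s.
At r₂: circular v_c2 = √(μ/r₂) = 3513 m/s; transfer-apogee v_a = √[μ(2/r₂ − 1/a_t)] = 2043 m/s.
Δv₂ = v_c2 − v_a = 1471 m/s.
Total Δv = Δv₁ + Δv₂ = 3724 m/s = 3.724 km/s.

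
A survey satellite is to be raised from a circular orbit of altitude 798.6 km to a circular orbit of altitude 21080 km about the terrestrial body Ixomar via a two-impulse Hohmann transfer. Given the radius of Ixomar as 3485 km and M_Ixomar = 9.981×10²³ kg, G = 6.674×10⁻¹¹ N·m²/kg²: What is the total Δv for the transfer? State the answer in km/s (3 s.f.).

μ = GM = 6.674×10⁻¹¹ × 9.981×10²³ = 6.661×10¹³ m³/s².
r₁ = 3485 + 798.6 = 4283.6 km = 4.2836×10⁶ m.
r₂ = 3485 + 21080 = 24565 km = 2.4565×10⁷ m.
Transfer ellipse a_t = (r₁ + r₂)/2 = 1.442×10⁷ m.
At r₁: circular v_c1 = √(μ/r₁) = 3943 m/s; transfer-periapsis v_p = √[μ(2/r₁ − 1/a_t)] = 5146 m/s.
Δv₁ = v_p − v_c1 = 1203 m/s.
At r₂: circular v_c2 = √(μ/r₂) = 1647 m/s; transfer-apoapsis v_a = √[μ(2/r₂ − 1/a_t)] = 897.4 m/s.
Δv₂ = v_c2 − v_a = 749.3 m/s.
Total Δv = Δv₁ + Δv₂ = 1952 m/s = 1.952 km/s.

Δv_total ≈ 1.95 km/s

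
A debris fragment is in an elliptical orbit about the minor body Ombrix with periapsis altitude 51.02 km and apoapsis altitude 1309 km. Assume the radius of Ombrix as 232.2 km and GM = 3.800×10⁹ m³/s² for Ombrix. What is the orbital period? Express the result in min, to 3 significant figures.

r_p = 232.2 + 51.02 = 283.22 km = 2.8322×10⁵ m.
r_a = 232.2 + 1309 = 1541.2 km = 1.5412×10⁶ m.
Semi-major axis a = (r_p + r_a)/2 = (283.22 + 1541.2)/2 = 912.21 km = 9.122×10⁵ m.
By Kepler's third law T = 2π√(a³/μ) = 2π × 1.413×10⁴ = 8.880×10⁴ s.
= 1480 min.

T ≈ 1480 min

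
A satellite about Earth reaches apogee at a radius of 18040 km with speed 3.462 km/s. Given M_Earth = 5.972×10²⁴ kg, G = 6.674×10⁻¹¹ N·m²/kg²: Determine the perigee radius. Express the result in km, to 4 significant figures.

perigee radius ≈ 6714 km

μ = GM = 6.674×10⁻¹¹ × 5.972×10²⁴ = 3.986×10¹⁴ m³/s².
r_a = 1.804×10⁷ m.
Specific energy ε = v²/2 − μ/r = -1.610×10⁷ J/kg, so a = −μ/(2ε) = 1.238×10⁷ m.
The apsides satisfy r_p + r_a = 2a, so the perigee radius is 2a − r_a = 6.714×10⁶ m = 6714.4 km.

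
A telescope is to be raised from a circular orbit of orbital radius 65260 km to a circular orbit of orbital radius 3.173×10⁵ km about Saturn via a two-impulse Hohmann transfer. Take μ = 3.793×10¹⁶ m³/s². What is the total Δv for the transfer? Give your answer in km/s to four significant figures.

Δv_total ≈ 11.49 km/s

r₁ = 65260 km = 6.526×10⁷ m.
r₂ = 3.173×10⁵ km = 3.173×10⁸ m.
Transfer ellipse a_t = (r₁ + r₂)/2 = 1.913×10⁸ m.
At r₁: circular v_c1 = √(μ/r₁) = 24110 m/s; transfer-perikrone v_p = √[μ(2/r₁ − 1/a_t)] = 31050 m/s.
Δv₁ = v_p − v_c1 = 6942 m/s.
At r₂: circular v_c2 = √(μ/r₂) = 10930 m/s; transfer-apokrone v_a = √[μ(2/r₂ − 1/a_t)] = 6386 m/s.
Δv₂ = v_c2 − v_a = 4547 m/s.
Total Δv = Δv₁ + Δv₂ = 11490 m/s = 11.49 km/s.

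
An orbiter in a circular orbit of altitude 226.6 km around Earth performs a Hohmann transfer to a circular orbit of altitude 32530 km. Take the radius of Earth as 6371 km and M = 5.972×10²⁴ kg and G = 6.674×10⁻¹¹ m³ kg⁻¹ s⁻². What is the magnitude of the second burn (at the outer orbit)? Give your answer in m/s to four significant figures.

μ = GM = 6.674×10⁻¹¹ × 5.972×10²⁴ = 3.986×10¹⁴ m³/s².
r₁ = 6371 + 226.6 = 6597.6 km = 6.5976×10⁶ m.
r₂ = 6371 + 32530 = 38901 km = 3.8901×10⁷ m.
Transfer ellipse a_t = (r₁ + r₂)/2 = 2.275×10⁷ m.
At r₁: circular v_c1 = √(μ/r₁) = 7772 m/s; transfer-perigee v_p = √[μ(2/r₁ − 1/a_t)] = 10160 m/s.
At r₂: circular v_c2 = √(μ/r₂) = 3201 m/s; transfer-apogee v_a = √[μ(2/r₂ − 1/a_t)] = 1724 m/s.
Δv₂ = v_c2 − v_a = 1477 m/s.

Δv ≈ 1477 m/s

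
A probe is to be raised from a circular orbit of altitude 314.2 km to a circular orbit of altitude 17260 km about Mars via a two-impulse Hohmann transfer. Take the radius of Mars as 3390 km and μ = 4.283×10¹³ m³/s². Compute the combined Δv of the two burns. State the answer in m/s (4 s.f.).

r₁ = 3390 + 314.2 = 3704.2 km = 3.7042×10⁶ m.
r₂ = 3390 + 17260 = 20650 km = 2.0650×10⁷ m.
Transfer ellipse a_t = (r₁ + r₂)/2 = 1.218×10⁷ m.
At r₁: circular v_c1 = √(μ/r₁) = 3400 m/s; transfer-periapsis v_p = √[μ(2/r₁ − 1/a_t)] = 4428 m/s.
Δv₁ = v_p − v_c1 = 1028 m/s.
At r₂: circular v_c2 = √(μ/r₂) = 1440 m/s; transfer-apoapsis v_a = √[μ(2/r₂ − 1/a_t)] = 794.3 m/s.
Δv₂ = v_c2 − v_a = 645.9 m/s.
Total Δv = Δv₁ + Δv₂ = 1674 m/s.

Δv_total ≈ 1674 m/s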